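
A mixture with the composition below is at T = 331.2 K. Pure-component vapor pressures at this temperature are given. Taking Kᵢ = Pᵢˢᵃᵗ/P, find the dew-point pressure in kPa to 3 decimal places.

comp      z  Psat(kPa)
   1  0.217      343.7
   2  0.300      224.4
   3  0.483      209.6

At the dew point ψ → 1, so Σzᵢ/Kᵢ = 1 with Kᵢ = Pᵢˢᵃᵗ/P ⇒ 1/P = Σzᵢ/Pᵢˢᵃᵗ.
1/P = 0.217/343.7 + 0.300/224.4 + 0.483/209.6 = 0.004273 ⇒ P = 234.047 kPa

Pdew = 234.047 kPa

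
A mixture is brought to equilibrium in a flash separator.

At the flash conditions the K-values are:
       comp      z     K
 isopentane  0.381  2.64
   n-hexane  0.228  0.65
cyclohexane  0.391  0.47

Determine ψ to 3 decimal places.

ψ = 0.437

Let ψ = V/F and solve Σ zᵢ(Kᵢ−1)/(1+ψ(Kᵢ−1)) = 0.
Check two-phase: ΣzᵢKᵢ = 1.338 > 1 and Σzᵢ/Kᵢ = 1.327 > 1, so g(0) = 0.338 > 0 and g(1) = -0.327 < 0.
Iterate (Newton) starting at ψ = 0.4:
  ψ = 0.400: g = 0.0215, g' = -0.588 → ψ = 0.437
Converged at ψ = 0.437.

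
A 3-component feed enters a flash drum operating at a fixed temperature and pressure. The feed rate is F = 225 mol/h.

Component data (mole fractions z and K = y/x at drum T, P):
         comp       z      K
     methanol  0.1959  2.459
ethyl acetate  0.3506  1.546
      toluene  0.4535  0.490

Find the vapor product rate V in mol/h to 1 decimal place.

Rachford–Rice: g(V/F) = Σ zᵢ(Kᵢ−1)/(1+V/F(Kᵢ−1)) = 0.
g(0) = ΣzᵢKᵢ − 1 = 0.2460 and g(1) = 1 − Σzᵢ/Kᵢ = -0.2320, so a root lies in (0, 1).
Newton–Raphson from V/F = 0.5:
  V/F = 0.5000: g = 0.00519, g' = -0.4164 → V/F = 0.5125
Converged at V/F = 0.5125.
Then V = V/F·F = 0.5125·225 = 115.3 mol/h and L = F − V = 109.7 mol/h.

V = 115.3 mol/h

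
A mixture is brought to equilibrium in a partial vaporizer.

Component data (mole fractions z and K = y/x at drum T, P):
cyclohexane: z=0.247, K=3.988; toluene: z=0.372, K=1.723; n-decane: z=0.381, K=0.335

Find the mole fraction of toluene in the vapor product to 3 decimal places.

y_toluene = 0.439

Newton–Raphson from ψ = 0.5:
  ψ = 0.500: g = 0.1139, g' = -0.838 → ψ = 0.636
Converged at ψ = 0.636.
Compositions from xᵢ = zᵢ/(1+ψ(Kᵢ−1)), yᵢ = Kᵢxᵢ:
  cyclohexane: x = 0.085, y = 0.340
  toluene: x = 0.255, y = 0.439
  n-decane: x = 0.660, y = 0.221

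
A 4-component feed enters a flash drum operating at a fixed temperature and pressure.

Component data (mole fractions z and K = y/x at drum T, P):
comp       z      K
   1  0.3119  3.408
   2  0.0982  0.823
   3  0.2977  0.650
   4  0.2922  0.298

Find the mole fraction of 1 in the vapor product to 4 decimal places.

y_1 = 0.5783

Let ψ = V/F and solve Σ zᵢ(Kᵢ−1)/(1+ψ(Kᵢ−1)) = 0.
Check two-phase: ΣzᵢKᵢ = 1.4244 > 1 and Σzᵢ/Kᵢ = 1.6494 > 1, so g(0) = 0.4244 > 0 and g(1) = -0.6494 < 0.
Iterate (Newton) starting at ψ = 0.5:
  ψ = 0.5000: g = -0.12066, g' = -0.7715 → ψ = 0.3436
  ψ = 0.3436: g = 0.00373, g' = -0.8423 → ψ = 0.3480
Converged at ψ = 0.3480.
Compositions from xᵢ = zᵢ/(1+ψ(Kᵢ−1)), yᵢ = Kᵢxᵢ:
  1: x = 0.1697, y = 0.5783
  2: x = 0.1046, y = 0.0861
  3: x = 0.3390, y = 0.2203
  4: x = 0.3867, y = 0.1152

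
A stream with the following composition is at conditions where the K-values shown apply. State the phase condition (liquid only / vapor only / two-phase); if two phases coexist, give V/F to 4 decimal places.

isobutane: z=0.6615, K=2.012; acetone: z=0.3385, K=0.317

two-phase, V/F = 0.6340

ΣzᵢKᵢ = 1.4382; Σzᵢ/Kᵢ = 1.3966.
Both exceed 1, so a two-phase solution exists.
Rachford–Rice: g(ψ) = Σ zᵢ(Kᵢ−1)/(1+ψ(Kᵢ−1)) = 0.
Binary case is linear: z₁(K₁−1)(1+ψ(K₂−1)) + z₂(K₂−1)(1+ψ(K₁−1)) = 0
⇒ ψ = [z₁(K₁−1)+z₂(K₂−1)] / [−(K₁−1)(K₂−1)] = 0.43824/0.69120 = 0.6340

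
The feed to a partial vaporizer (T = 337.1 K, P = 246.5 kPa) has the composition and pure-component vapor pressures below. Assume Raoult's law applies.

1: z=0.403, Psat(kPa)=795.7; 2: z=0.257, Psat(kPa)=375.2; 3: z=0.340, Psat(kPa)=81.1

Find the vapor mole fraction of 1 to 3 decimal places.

Raoult's law: Kᵢ = Pᵢˢᵃᵗ/P = Pᵢˢᵃᵗ/246.5.
  K_1 = 795.7/246.5 = 3.22799, K_2 = 375.2/246.5 = 1.52211, K_3 = 81.1/246.5 = 0.32901
Material balance + equilibrium reduce to Σ zᵢ(Kᵢ−1)/(1+V/F(Kᵢ−1)) = 0.
Feasibility: ΣzᵢKᵢ = 1.804, Σzᵢ/Kᵢ = 1.327 — both > 1, two phases present.
Newton iteration, V/F⁰ = 0.59:
  V/F = 0.590: g = 0.1129, g' = -0.834 → V/F = 0.725
  V/F = 0.725: g = -0.0039, g' = -0.910 → V/F = 0.721
Converged at V/F = 0.721.
Compositions from xᵢ = zᵢ/(1+V/F(Kᵢ−1)), yᵢ = Kᵢxᵢ:
  1: x = 0.155, y = 0.499
  2: x = 0.187, y = 0.284
  3: x = 0.659, y = 0.217

y_1 = 0.499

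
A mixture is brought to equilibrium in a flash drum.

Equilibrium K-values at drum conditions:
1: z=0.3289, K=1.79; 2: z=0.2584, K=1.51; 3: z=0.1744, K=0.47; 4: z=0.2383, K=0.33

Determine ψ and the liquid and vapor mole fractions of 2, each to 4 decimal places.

Let ψ = V/F and solve Σ zᵢ(Kᵢ−1)/(1+ψ(Kᵢ−1)) = 0.
Check two-phase: ΣzᵢKᵢ = 1.1395 > 1 and Σzᵢ/Kᵢ = 1.4481 > 1, so g(0) = 0.1395 > 0 and g(1) = -0.4481 < 0.
Newton–Raphson from ψ = 0.69:
  ψ = 0.6900: g = -0.17701, g' = -0.6145 → ψ = 0.4019
  ψ = 0.4019: g = -0.02938, g' = -0.4440 → ψ = 0.3358
  ψ = 0.3358: g = -0.00057, g' = -0.4278 → ψ = 0.3344
Converged at ψ = 0.3344.
Compositions from xᵢ = zᵢ/(1+ψ(Kᵢ−1)), yᵢ = Kᵢxᵢ:
  1: x = 0.2602, y = 0.4657
  2: x = 0.2207, y = 0.3333
  3: x = 0.2120, y = 0.0996
  4: x = 0.3071, y = 0.1013

ψ = 0.3344, x_2 = 0.2207, y_2 = 0.3333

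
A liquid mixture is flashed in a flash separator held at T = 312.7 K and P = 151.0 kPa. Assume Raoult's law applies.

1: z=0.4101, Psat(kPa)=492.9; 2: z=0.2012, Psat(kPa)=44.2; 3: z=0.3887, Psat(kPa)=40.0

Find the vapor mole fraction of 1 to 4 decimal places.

Raoult's law: Kᵢ = Pᵢˢᵃᵗ/P = Pᵢˢᵃᵗ/151.0.
  K_1 = 492.9/151.0 = 3.264238, K_2 = 44.2/151.0 = 0.292715, K_3 = 40.0/151.0 = 0.264901
Let ψ = V/F and solve Σ zᵢ(Kᵢ−1)/(1+ψ(Kᵢ−1)) = 0.
Check two-phase: ΣzᵢKᵢ = 1.5005 > 1 and Σzᵢ/Kᵢ = 2.2803 > 1, so g(0) = 0.5005 > 0 and g(1) = -1.2803 < 0.
Newton iteration, ψ⁰ = 0.6:
  ψ = 0.6000: g = -0.36472, g' = -1.3540 → ψ = 0.3306
  ψ = 0.3306: g = -0.03221, g' = -1.2256 → ψ = 0.3044
  ψ = 0.3044: g = 0.00029, g' = -1.2489 → ψ = 0.3046
Converged at ψ = 0.3046.
Compositions from xᵢ = zᵢ/(1+ψ(Kᵢ−1)), yᵢ = Kᵢxᵢ:
  1: x = 0.2427, y = 0.7923
  2: x = 0.2564, y = 0.0751
  3: x = 0.5008, y = 0.1327

y_1 = 0.7923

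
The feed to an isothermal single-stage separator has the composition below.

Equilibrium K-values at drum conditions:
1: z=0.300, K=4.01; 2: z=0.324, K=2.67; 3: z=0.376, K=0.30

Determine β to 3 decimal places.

β = 0.720

Let β = V/F and solve Σ zᵢ(Kᵢ−1)/(1+β(Kᵢ−1)) = 0.
Check two-phase: ΣzᵢKᵢ = 2.181 > 1 and Σzᵢ/Kᵢ = 1.449 > 1, so g(0) = 1.181 > 0 and g(1) = -0.449 < 0.
Iterate (Newton) starting at β = 0.6:
  β = 0.600: g = 0.1383, g' = -1.118 → β = 0.724
  β = 0.724: g = -0.0043, g' = -1.211 → β = 0.720
Converged at β = 0.720.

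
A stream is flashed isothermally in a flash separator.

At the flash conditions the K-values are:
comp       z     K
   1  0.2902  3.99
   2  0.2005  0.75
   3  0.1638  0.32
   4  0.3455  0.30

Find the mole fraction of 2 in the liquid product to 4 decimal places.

x_2 = 0.2146

Iterate (Newton) starting at ψ = 0.5:
  ψ = 0.5000: g = -0.25035, g' = -1.0077 → ψ = 0.2516
  ψ = 0.2516: g = 0.01381, g' = -1.2189 → ψ = 0.2629
  ψ = 0.2629: g = 0.00014, g' = -1.1942 → ψ = 0.2630
Converged at ψ = 0.2630.
Compositions from xᵢ = zᵢ/(1+ψ(Kᵢ−1)), yᵢ = Kᵢxᵢ:
  1: x = 0.1624, y = 0.6482
  2: x = 0.2146, y = 0.1610
  3: x = 0.1995, y = 0.0638
  4: x = 0.4235, y = 0.1270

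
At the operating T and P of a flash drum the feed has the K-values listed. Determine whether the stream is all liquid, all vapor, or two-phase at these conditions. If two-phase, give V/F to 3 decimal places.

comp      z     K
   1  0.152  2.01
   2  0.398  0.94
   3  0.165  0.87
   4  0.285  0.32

ΣzᵢKᵢ = 0.914; Σzᵢ/Kᵢ = 1.579.
Since ΣzᵢKᵢ < 1 the mixture is below its bubble point — single liquid phase.

all liquid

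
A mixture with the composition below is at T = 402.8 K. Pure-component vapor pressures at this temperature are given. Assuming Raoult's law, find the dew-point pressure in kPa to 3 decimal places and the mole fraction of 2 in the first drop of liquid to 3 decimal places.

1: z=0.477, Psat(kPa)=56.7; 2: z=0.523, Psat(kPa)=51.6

At the dew point ψ → 1, so Σzᵢ/Kᵢ = 1 with Kᵢ = Pᵢˢᵃᵗ/P ⇒ 1/P = Σzᵢ/Pᵢˢᵃᵗ.
1/P = 0.477/56.7 + 0.523/51.6 = 0.018548 ⇒ P = 53.913 kPa
xᵢ = zᵢP/Pᵢˢᵃᵗ ⇒ x_2 = 0.523·53.913/51.6 = 0.546

Pdew = 53.913 kPa, x_2 = 0.546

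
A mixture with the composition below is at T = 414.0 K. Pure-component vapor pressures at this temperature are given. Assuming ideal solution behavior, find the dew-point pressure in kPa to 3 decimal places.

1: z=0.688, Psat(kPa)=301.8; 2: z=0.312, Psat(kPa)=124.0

At the dew point ψ → 1, so Σzᵢ/Kᵢ = 1 with Kᵢ = Pᵢˢᵃᵗ/P ⇒ 1/P = Σzᵢ/Pᵢˢᵃᵗ.
1/P = 0.688/301.8 + 0.312/124.0 = 0.004796 ⇒ P = 208.516 kPa

Pdew = 208.516 kPa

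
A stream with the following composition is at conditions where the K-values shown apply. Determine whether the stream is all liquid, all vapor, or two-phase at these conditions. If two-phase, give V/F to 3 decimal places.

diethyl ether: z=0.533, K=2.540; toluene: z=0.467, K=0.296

ΣzᵢKᵢ = 1.492; Σzᵢ/Kᵢ = 1.788.
Both exceed 1, so a two-phase solution exists.
Rachford–Rice: g(ψ) = Σ zᵢ(Kᵢ−1)/(1+ψ(Kᵢ−1)) = 0.
Binary case is linear: z₁(K₁−1)(1+ψ(K₂−1)) + z₂(K₂−1)(1+ψ(K₁−1)) = 0
⇒ ψ = [z₁(K₁−1)+z₂(K₂−1)] / [−(K₁−1)(K₂−1)] = 0.4921/1.0842 = 0.454

two-phase, V/F = 0.454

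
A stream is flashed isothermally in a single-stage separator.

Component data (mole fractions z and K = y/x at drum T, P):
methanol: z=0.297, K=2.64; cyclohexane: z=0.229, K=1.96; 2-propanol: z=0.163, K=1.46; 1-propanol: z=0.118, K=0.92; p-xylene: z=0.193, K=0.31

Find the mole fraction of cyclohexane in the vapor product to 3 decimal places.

Material balance + equilibrium reduce to Σ zᵢ(Kᵢ−1)/(1+ψ(Kᵢ−1)) = 0.
g(0) = ΣzᵢKᵢ − 1 = 0.639 and g(1) = 1 − Σzᵢ/Kᵢ = -0.092, so a root lies in (0, 1).
Newton–Raphson from ψ = 0.55:
  ψ = 0.550: g = 0.2353, g' = -0.573 → ψ = 0.961
  ψ = 0.961: g = -0.0500, g' = -1.004 → ψ = 0.911
  ψ = 0.911: g = -0.0034, g' = -0.873 → ψ = 0.907
Converged at ψ = 0.907.
Compositions from xᵢ = zᵢ/(1+ψ(Kᵢ−1)), yᵢ = Kᵢxᵢ:
  methanol: x = 0.119, y = 0.315
  cyclohexane: x = 0.122, y = 0.240
  2-propanol: x = 0.115, y = 0.168
  1-propanol: x = 0.127, y = 0.117
  p-xylene: x = 0.516, y = 0.160

y_cyclohexane = 0.240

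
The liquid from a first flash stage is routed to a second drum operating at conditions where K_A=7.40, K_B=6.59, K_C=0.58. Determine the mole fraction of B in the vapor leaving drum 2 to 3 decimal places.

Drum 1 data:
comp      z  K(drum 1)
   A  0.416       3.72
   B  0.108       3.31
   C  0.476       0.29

Drum 1:
Rachford–Rice: g(ψ₁) = Σ zᵢ(Kᵢ−1)/(1+ψ₁(Kᵢ−1)) = 0.
Feasibility: ΣzᵢKᵢ = 2.043, Σzᵢ/Kᵢ = 1.786 — both > 1, two phases present.
Newton iteration, ψ₁⁰ = 0.5:
  ψ₁ = 0.500: g = 0.0713, g' = -1.253 → ψ₁ = 0.557
Converged at ψ₁ = 0.557.
Drum-1 compositions:
  A: x = 0.165, y = 0.615
  B: x = 0.047, y = 0.156
  C: x = 0.787, y = 0.228
Drum-2 feed = drum-1 liquid: z₂ = (0.1654, 0.0472, 0.7874).
Drum 2:
Newton–Raphson from ψ₂ = 0.5:
  ψ₂ = 0.500: g = -0.0970, g' = -0.709 → ψ₂ = 0.363
  ψ₂ = 0.363: g = 0.0153, g' = -0.967 → ψ₂ = 0.379
Converged at ψ₂ = 0.379.
  A: x = 0.048, y = 0.357
  B: x = 0.015, y = 0.100
  C: x = 0.937, y = 0.543

y_B (drum 2) = 0.100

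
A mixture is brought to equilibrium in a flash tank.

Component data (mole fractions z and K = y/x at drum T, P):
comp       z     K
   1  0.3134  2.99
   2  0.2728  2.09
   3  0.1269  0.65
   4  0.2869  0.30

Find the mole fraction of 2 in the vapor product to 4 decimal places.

y_2 = 0.3288

Iterate (Newton) starting at ψ = 0.5:
  ψ = 0.5000: g = 0.14227, g' = -0.8032 → ψ = 0.6771
  ψ = 0.6771: g = -0.00326, g' = -0.8673 → ψ = 0.6734
Converged at ψ = 0.6734.
Compositions from xᵢ = zᵢ/(1+ψ(Kᵢ−1)), yᵢ = Kᵢxᵢ:
  1: x = 0.1339, y = 0.4005
  2: x = 0.1573, y = 0.3288
  3: x = 0.1660, y = 0.1079
  4: x = 0.5427, y = 0.1628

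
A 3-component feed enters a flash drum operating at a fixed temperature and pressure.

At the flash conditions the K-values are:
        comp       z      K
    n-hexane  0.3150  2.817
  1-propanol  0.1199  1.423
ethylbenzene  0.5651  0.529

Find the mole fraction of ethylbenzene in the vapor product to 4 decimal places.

y_ethylbenzene = 0.3881

Newton–Raphson from ψ = 0.42:
  ψ = 0.4200: g = 0.03589, g' = -0.5448 → ψ = 0.4859
  ψ = 0.4859: g = 0.00091, g' = -0.5189 → ψ = 0.4876
Converged at ψ = 0.4876.
Compositions from xᵢ = zᵢ/(1+ψ(Kᵢ−1)), yᵢ = Kᵢxᵢ:
  n-hexane: x = 0.1670, y = 0.4705
  1-propanol: x = 0.0994, y = 0.1414
  ethylbenzene: x = 0.7336, y = 0.3881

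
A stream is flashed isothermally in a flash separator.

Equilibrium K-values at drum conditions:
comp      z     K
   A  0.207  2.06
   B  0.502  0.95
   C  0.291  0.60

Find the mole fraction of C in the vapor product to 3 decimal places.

Newton iteration, V/F⁰ = 0.5:
  V/F = 0.500: g = -0.0278, g' = -0.173 → V/F = 0.340
  V/F = 0.340: g = 0.0011, g' = -0.189 → V/F = 0.345
Converged at V/F = 0.345.
Compositions from xᵢ = zᵢ/(1+V/F(Kᵢ−1)), yᵢ = Kᵢxᵢ:
  A: x = 0.152, y = 0.312
  B: x = 0.511, y = 0.485
  C: x = 0.338, y = 0.203

y_C = 0.203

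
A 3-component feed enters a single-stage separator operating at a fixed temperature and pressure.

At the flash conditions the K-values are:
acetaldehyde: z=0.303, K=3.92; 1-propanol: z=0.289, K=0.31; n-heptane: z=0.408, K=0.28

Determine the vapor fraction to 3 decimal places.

ψ = 0.190

Newton–Raphson from ψ = 0.5:
  ψ = 0.500: g = -0.4038, g' = -1.264 → ψ = 0.181
  ψ = 0.181: g = 0.0139, g' = -1.567 → ψ = 0.189
  ψ = 0.189: g = 0.0001, g' = -1.537 → ψ = 0.190
Converged at ψ = 0.190.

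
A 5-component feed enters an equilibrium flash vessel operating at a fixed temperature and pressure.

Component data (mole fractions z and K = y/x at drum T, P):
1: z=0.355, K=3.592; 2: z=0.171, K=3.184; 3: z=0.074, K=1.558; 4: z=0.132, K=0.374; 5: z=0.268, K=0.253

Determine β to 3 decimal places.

β = 0.649

Let β = V/F and solve Σ zᵢ(Kᵢ−1)/(1+β(Kᵢ−1)) = 0.
g(0) = ΣzᵢKᵢ − 1 = 1.052 and g(1) = 1 − Σzᵢ/Kᵢ = -0.612, so a root lies in (0, 1).
Iterate (Newton) starting at β = 0.5:
  β = 0.500: g = 0.1717, g' = -1.143 → β = 0.650
  β = 0.650: g = -0.0013, g' = -1.195 → β = 0.649
Converged at β = 0.649.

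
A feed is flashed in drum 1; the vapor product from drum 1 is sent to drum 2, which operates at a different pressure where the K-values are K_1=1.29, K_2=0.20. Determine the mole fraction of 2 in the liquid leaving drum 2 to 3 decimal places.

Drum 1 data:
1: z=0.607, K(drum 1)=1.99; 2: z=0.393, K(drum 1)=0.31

Drum 1:
Binary case is linear: z₁(K₁−1)(1+ψ₁(K₂−1)) + z₂(K₂−1)(1+ψ₁(K₁−1)) = 0
⇒ ψ₁ = [z₁(K₁−1)+z₂(K₂−1)] / [−(K₁−1)(K₂−1)] = 0.3298/0.6831 = 0.483
Drum-1 compositions:
  1: x = 0.411, y = 0.817
  2: x = 0.589, y = 0.183
Drum-2 feed = drum-1 vapor: z₂ = (0.8173, 0.1827).
Drum 2:
Material balance + equilibrium reduce to Σ zᵢ(Kᵢ−1)/(1+ψ₂(Kᵢ−1)) = 0.
Feasibility: ΣzᵢKᵢ = 1.091, Σzᵢ/Kᵢ = 1.547 — both > 1, two phases present.
Binary case is linear: z₁(K₁−1)(1+ψ₂(K₂−1)) + z₂(K₂−1)(1+ψ₂(K₁−1)) = 0
⇒ ψ₂ = [z₁(K₁−1)+z₂(K₂−1)] / [−(K₁−1)(K₂−1)] = 0.0909/0.2320 = 0.392
  1: x = 0.734, y = 0.947
  2: x = 0.266, y = 0.053

x_2 (drum 2) = 0.266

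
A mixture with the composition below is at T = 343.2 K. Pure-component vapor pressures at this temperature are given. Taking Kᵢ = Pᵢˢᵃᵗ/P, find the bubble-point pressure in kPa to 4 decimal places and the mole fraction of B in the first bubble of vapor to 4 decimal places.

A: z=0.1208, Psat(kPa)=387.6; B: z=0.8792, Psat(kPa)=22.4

At the bubble point ψ → 0, so ΣzᵢKᵢ = 1 with Kᵢ = Pᵢˢᵃᵗ/P ⇒ P = ΣzᵢPᵢˢᵃᵗ.
P = 0.1208·387.6 + 0.8792·22.4 = 66.5162 kPa
yᵢ = zᵢPᵢˢᵃᵗ/P ⇒ y_B = 0.8792·22.4/66.5162 = 0.2961

Pbub = 66.5162 kPa, y_B = 0.2961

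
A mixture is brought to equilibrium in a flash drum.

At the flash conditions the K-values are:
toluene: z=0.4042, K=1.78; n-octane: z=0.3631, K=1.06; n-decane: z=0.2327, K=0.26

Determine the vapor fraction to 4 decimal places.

Let ψ = V/F and solve Σ zᵢ(Kᵢ−1)/(1+ψ(Kᵢ−1)) = 0.
g(0) = ΣzᵢKᵢ − 1 = 0.1649 and g(1) = 1 − Σzᵢ/Kᵢ = -0.4646, so a root lies in (0, 1).
Iterate (Newton) starting at ψ = 0.5:
  ψ = 0.5000: g = -0.02536, g' = -0.4496 → ψ = 0.4436
  ψ = 0.4436: g = -0.00089, g' = -0.4194 → ψ = 0.4415
Converged at ψ = 0.4415.

ψ = 0.4415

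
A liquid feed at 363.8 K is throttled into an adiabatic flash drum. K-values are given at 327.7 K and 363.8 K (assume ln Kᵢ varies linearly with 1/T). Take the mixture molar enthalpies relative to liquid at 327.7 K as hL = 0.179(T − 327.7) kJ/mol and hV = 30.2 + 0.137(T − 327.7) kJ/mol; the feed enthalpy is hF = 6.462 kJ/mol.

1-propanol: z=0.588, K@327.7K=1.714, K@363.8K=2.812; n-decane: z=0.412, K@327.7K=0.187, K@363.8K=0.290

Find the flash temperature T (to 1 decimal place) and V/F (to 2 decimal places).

T = 330.2 K, V/F = 0.20

Adiabatic flash: solve Rachford–Rice at each trial T, then check hF = ψ·hV(T) + (1−ψ)·hL(T).
  T = 327.7 K: K = (1.714, 0.187), RR gives ψ = 0.146, H_out = 4.416 kJ/mol
  T = 363.8 K: K = (2.812, 0.290), RR gives ψ = 0.601, H_out = 23.695 kJ/mol
  T = 345.8 K: K = (2.225, 0.236), RR gives ψ = 0.433, H_out = 15.991 kJ/mol
  T = 336.8 K: K = (1.961, 0.211), RR gives ψ = 0.316, H_out = 11.064 kJ/mol
  T = 332.2 K: K = (1.834, 0.199), RR gives ψ = 0.240, H_out = 7.995 kJ/mol
  T = 329.9 K: K = (1.772, 0.193), RR gives ψ = 0.195, H_out = 6.252 kJ/mol
Linear interpolation between T = 329.9 (H_out = 6.252) and T = 332.2 (H_out = 7.995) on hF = 6.462 gives T ≈ 330.2 K, at which ψ = 0.20.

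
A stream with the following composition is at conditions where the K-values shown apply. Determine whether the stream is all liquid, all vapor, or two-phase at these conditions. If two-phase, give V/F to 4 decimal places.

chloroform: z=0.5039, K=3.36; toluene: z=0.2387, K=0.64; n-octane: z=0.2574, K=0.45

two-phase, V/F = 0.8591

ΣzᵢKᵢ = 1.9617; Σzᵢ/Kᵢ = 1.0949.
Both exceed 1, so a two-phase solution exists.
Rachford–Rice: g(ψ) = Σ zᵢ(Kᵢ−1)/(1+ψ(Kᵢ−1)) = 0.
Iterate (Newton) starting at ψ = 0.5:
  ψ = 0.5000: g = 0.24544, g' = -0.7847 → ψ = 0.8128
  ψ = 0.8128: g = 0.03002, g' = -0.6460 → ψ = 0.8593
  ψ = 0.8593: g = -0.00009, g' = -0.6509 → ψ = 0.8591
Converged at ψ = 0.8591.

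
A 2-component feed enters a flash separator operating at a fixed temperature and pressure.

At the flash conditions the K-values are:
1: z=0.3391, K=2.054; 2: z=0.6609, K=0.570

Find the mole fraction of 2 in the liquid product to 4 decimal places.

x_2 = 0.7102

Binary case is linear: z₁(K₁−1)(1+V/F(K₂−1)) + z₂(K₂−1)(1+V/F(K₁−1)) = 0
⇒ V/F = [z₁(K₁−1)+z₂(K₂−1)] / [−(K₁−1)(K₂−1)] = 0.07322/0.45322 = 0.1616
Compositions from xᵢ = zᵢ/(1+V/F(Kᵢ−1)), yᵢ = Kᵢxᵢ:
  1: x = 0.2898, y = 0.5952
  2: x = 0.7102, y = 0.4048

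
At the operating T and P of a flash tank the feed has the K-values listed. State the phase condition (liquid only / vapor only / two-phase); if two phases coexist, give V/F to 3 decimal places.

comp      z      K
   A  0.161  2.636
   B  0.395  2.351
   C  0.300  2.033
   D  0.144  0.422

vapor only

ΣzᵢKᵢ = 2.024; Σzᵢ/Kᵢ = 0.718.
Since Σzᵢ/Kᵢ < 1 the mixture is above its dew point — single vapor phase.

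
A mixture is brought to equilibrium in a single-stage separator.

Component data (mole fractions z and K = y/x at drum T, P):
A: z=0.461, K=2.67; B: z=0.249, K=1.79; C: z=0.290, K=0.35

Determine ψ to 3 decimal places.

ψ = 0.866

Newton iteration, ψ⁰ = 0.52:
  ψ = 0.520: g = 0.2667, g' = -0.726 → ψ = 0.887
  ψ = 0.887: g = -0.0196, g' = -0.947 → ψ = 0.867
  ψ = 0.867: g = -0.0004, g' = -0.912 → ψ = 0.866
Converged at ψ = 0.866.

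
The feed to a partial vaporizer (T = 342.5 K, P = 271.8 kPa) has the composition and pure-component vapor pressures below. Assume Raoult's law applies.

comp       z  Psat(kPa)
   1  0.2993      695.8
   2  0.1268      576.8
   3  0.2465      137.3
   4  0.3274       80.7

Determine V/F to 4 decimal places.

Raoult's law: Kᵢ = Pᵢˢᵃᵗ/P = Pᵢˢᵃᵗ/271.8.
  K_1 = 695.8/271.8 = 2.559971, K_2 = 576.8/271.8 = 2.122149, K_3 = 137.3/271.8 = 0.505151, K_4 = 80.7/271.8 = 0.296909
Rachford–Rice: g(V/F) = Σ zᵢ(Kᵢ−1)/(1+V/F(Kᵢ−1)) = 0.
Check two-phase: ΣzᵢKᵢ = 1.2570 > 1 and Σzᵢ/Kᵢ = 1.7673 > 1, so g(0) = 0.2570 > 0 and g(1) = -0.7673 < 0.
Newton–Raphson from V/F = 0.5:
  V/F = 0.5000: g = -0.16362, g' = -0.7869 → V/F = 0.2921
  V/F = 0.2921: g = -0.00434, g' = -0.7731 → V/F = 0.2865
Converged at V/F = 0.2865.

V/F = 0.2865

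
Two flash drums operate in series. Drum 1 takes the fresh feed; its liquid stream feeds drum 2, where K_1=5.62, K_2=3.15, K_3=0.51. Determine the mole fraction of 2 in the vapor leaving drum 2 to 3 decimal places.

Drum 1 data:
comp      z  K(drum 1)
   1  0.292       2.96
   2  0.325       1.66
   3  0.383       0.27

Drum 1:
Material balance + equilibrium reduce to Σ zᵢ(Kᵢ−1)/(1+ψ₁(Kᵢ−1)) = 0.
Check two-phase: ΣzᵢKᵢ = 1.507 > 1 and Σzᵢ/Kᵢ = 1.713 > 1, so g(0) = 0.507 > 0 and g(1) = -0.713 < 0.
Iterate (Newton) starting at ψ₁ = 0.5:
  ψ₁ = 0.500: g = 0.0100, g' = -0.872 → ψ₁ = 0.511
Converged at ψ₁ = 0.511.
Drum-1 compositions:
  1: x = 0.146, y = 0.432
  2: x = 0.243, y = 0.403
  3: x = 0.611, y = 0.165
Drum-2 feed = drum-1 liquid: z₂ = (0.1458, 0.2430, 0.6112).
Drum 2:
Let ψ₂ = V/F and solve Σ zᵢ(Kᵢ−1)/(1+ψ₂(Kᵢ−1)) = 0.
g(0) = ΣzᵢKᵢ − 1 = 0.897 and g(1) = 1 − Σzᵢ/Kᵢ = -0.302, so a root lies in (0, 1).
Newton–Raphson from ψ₂ = 0.5:
  ψ₂ = 0.500: g = 0.0586, g' = -0.802 → ψ₂ = 0.573
  ψ₂ = 0.573: g = 0.0023, g' = -0.743 → ψ₂ = 0.576
Converged at ψ₂ = 0.576.
  1: x = 0.040, y = 0.224
  2: x = 0.109, y = 0.342
  3: x = 0.852, y = 0.434

y_2 (drum 2) = 0.342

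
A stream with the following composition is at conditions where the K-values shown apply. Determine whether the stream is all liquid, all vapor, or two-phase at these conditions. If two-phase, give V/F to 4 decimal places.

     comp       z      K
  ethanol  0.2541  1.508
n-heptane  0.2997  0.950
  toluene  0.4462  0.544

ΣzᵢKᵢ = 0.9106; Σzᵢ/Kᵢ = 1.3042.
Since ΣzᵢKᵢ < 1 the mixture is below its bubble point — single liquid phase.

all liquid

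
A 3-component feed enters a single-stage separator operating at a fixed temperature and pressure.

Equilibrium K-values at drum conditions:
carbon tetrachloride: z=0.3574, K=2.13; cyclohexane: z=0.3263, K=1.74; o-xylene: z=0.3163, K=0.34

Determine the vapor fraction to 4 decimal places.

ψ = 0.6950

Material balance + equilibrium reduce to Σ zᵢ(Kᵢ−1)/(1+ψ(Kᵢ−1)) = 0.
Check two-phase: ΣzᵢKᵢ = 1.4366 > 1 and Σzᵢ/Kᵢ = 1.2856 > 1, so g(0) = 0.4366 > 0 and g(1) = -0.2856 < 0.
Newton–Raphson from ψ = 0.34:
  ψ = 0.3400: g = 0.21553, g' = -0.5813 → ψ = 0.7108
  ψ = 0.7108: g = -0.01102, g' = -0.7060 → ψ = 0.6952
  ψ = 0.6952: g = -0.00011, g' = -0.6915 → ψ = 0.6950
Converged at ψ = 0.6950.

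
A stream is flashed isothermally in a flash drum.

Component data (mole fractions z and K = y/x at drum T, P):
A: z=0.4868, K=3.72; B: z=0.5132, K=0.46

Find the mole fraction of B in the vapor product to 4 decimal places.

y_B = 0.3838

Rachford–Rice: g(V/F) = Σ zᵢ(Kᵢ−1)/(1+V/F(Kᵢ−1)) = 0.
Check two-phase: ΣzᵢKᵢ = 2.0470 > 1 and Σzᵢ/Kᵢ = 1.2465 > 1, so g(0) = 1.0470 > 0 and g(1) = -0.2465 < 0.
Binary case is linear: z₁(K₁−1)(1+V/F(K₂−1)) + z₂(K₂−1)(1+V/F(K₁−1)) = 0
⇒ V/F = [z₁(K₁−1)+z₂(K₂−1)] / [−(K₁−1)(K₂−1)] = 1.04697/1.46880 = 0.7128
Compositions from xᵢ = zᵢ/(1+V/F(Kᵢ−1)), yᵢ = Kᵢxᵢ:
  A: x = 0.1656, y = 0.6162
  B: x = 0.8344, y = 0.3838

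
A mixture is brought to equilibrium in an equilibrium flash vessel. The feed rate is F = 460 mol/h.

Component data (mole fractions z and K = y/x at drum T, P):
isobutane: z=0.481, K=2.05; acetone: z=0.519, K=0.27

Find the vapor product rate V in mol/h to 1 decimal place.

Material balance + equilibrium reduce to Σ zᵢ(Kᵢ−1)/(1+V/F(Kᵢ−1)) = 0.
g(0) = ΣzᵢKᵢ − 1 = 0.126 and g(1) = 1 − Σzᵢ/Kᵢ = -1.157, so a root lies in (0, 1).
Binary case is linear: z₁(K₁−1)(1+V/F(K₂−1)) + z₂(K₂−1)(1+V/F(K₁−1)) = 0
⇒ V/F = [z₁(K₁−1)+z₂(K₂−1)] / [−(K₁−1)(K₂−1)] = 0.1262/0.7665 = 0.165
Then V = V/F·F = 0.1646·460 = 75.7 mol/h and L = F − V = 384.3 mol/h.

V = 75.7 mol/h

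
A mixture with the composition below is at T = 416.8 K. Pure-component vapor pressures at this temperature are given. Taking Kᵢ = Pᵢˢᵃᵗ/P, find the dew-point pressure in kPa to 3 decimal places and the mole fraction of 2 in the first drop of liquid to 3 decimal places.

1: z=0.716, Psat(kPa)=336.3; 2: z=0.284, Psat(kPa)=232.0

Pdew = 298.224 kPa, x_2 = 0.365

At the dew point ψ → 1, so Σzᵢ/Kᵢ = 1 with Kᵢ = Pᵢˢᵃᵗ/P ⇒ 1/P = Σzᵢ/Pᵢˢᵃᵗ.
1/P = 0.716/336.3 + 0.284/232.0 = 0.003353 ⇒ P = 298.224 kPa
xᵢ = zᵢP/Pᵢˢᵃᵗ ⇒ x_2 = 0.284·298.224/232.0 = 0.365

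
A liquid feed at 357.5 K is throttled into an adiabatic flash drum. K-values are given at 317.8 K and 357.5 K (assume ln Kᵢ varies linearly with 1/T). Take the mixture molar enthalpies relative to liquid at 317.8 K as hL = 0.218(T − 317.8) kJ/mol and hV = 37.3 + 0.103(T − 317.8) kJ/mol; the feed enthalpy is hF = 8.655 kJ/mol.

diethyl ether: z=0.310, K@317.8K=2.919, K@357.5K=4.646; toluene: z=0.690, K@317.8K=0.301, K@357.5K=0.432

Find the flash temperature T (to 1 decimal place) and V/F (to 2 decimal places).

T = 328.8 K, V/F = 0.17

Adiabatic flash: solve Rachford–Rice at each trial T, then check hF = ψ·hV(T) + (1−ψ)·hL(T).
  T = 317.8 K: K = (2.919, 0.301), RR gives ψ = 0.084, H_out = 3.131 kJ/mol
  T = 357.5 K: K = (4.646, 0.432), RR gives ψ = 0.357, H_out = 20.325 kJ/mol
  T = 337.6 K: K = (3.731, 0.364), RR gives ψ = 0.235, H_out = 12.547 kJ/mol
  T = 327.7 K: K = (3.312, 0.332), RR gives ψ = 0.166, H_out = 8.152 kJ/mol
  T = 332.6 K: K = (3.517, 0.348), RR gives ψ = 0.201, H_out = 10.389 kJ/mol
  T = 330.1 K: K = (3.412, 0.340), RR gives ψ = 0.183, H_out = 9.264 kJ/mol
Linear interpolation between T = 327.7 (H_out = 8.152) and T = 330.1 (H_out = 9.264) on hF = 8.655 gives T ≈ 328.8 K, at which ψ = 0.17.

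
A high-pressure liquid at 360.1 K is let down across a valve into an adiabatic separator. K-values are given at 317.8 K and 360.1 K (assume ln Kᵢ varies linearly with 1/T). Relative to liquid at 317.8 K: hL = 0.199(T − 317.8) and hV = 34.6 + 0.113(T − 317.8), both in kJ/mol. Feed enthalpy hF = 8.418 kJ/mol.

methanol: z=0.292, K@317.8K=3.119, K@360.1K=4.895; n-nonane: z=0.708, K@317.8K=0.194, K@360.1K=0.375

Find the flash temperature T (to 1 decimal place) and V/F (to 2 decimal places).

T = 335.9 K, V/F = 0.15

Adiabatic flash: solve Rachford–Rice at each trial T, then check hF = ψ·hV(T) + (1−ψ)·hL(T).
  T = 317.8 K: K = (3.119, 0.194), RR gives ψ = 0.028, H_out = 0.974 kJ/mol
  T = 360.1 K: K = (4.895, 0.375), RR gives ψ = 0.285, H_out = 17.255 kJ/mol
  T = 339.0 K: K = (3.965, 0.276), RR gives ψ = 0.164, H_out = 9.603 kJ/mol
  T = 328.4 K: K = (3.530, 0.233), RR gives ψ = 0.101, H_out = 5.500 kJ/mol
  T = 333.7 K: K = (3.745, 0.253), RR gives ψ = 0.133, H_out = 7.590 kJ/mol
  T = 336.4 K: K = (3.856, 0.265), RR gives ψ = 0.149, H_out = 8.623 kJ/mol
  T = 335.0 K: K = (3.798, 0.259), RR gives ψ = 0.141, H_out = 8.090 kJ/mol
Linear interpolation between T = 335.0 (H_out = 8.090) and T = 336.4 (H_out = 8.623) on hF = 8.418 gives T ≈ 335.9 K, at which ψ = 0.15.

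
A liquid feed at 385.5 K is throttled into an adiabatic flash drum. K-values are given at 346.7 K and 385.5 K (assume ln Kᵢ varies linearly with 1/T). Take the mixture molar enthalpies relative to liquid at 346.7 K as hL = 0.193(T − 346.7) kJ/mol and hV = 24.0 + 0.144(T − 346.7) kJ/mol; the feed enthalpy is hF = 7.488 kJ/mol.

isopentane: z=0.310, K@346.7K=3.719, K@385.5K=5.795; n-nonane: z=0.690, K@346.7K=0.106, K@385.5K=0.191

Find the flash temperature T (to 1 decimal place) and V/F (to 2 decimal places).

T = 365.0 K, V/F = 0.17

Adiabatic flash: solve Rachford–Rice at each trial T, then check hF = ψ·hV(T) + (1−ψ)·hL(T).
  T = 346.7 K: K = (3.719, 0.106), RR gives ψ = 0.093, H_out = 2.232 kJ/mol
  T = 385.5 K: K = (5.795, 0.191), RR gives ψ = 0.239, H_out = 12.776 kJ/mol
  T = 366.1 K: K = (4.697, 0.145), RR gives ψ = 0.176, H_out = 7.795 kJ/mol
  T = 356.4 K: K = (4.193, 0.124), RR gives ψ = 0.138, H_out = 5.116 kJ/mol
  T = 361.2 K: K = (4.439, 0.134), RR gives ψ = 0.157, H_out = 6.463 kJ/mol
  T = 363.6 K: K = (4.564, 0.139), RR gives ψ = 0.167, H_out = 7.120 kJ/mol
  T = 364.9 K: K = (4.633, 0.142), RR gives ψ = 0.171, H_out = 7.472 kJ/mol
Linear interpolation between T = 364.9 (H_out = 7.472) and T = 366.1 (H_out = 7.795) on hF = 7.488 gives T ≈ 365.0 K, at which ψ = 0.17.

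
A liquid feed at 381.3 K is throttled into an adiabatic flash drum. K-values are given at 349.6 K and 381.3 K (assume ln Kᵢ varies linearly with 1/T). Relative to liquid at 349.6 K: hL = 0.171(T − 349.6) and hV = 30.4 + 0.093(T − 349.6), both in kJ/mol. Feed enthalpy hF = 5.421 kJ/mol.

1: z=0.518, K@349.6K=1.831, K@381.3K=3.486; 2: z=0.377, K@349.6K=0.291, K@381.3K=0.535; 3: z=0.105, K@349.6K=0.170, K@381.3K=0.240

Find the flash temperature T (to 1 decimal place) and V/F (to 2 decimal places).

Adiabatic flash: solve Rachford–Rice at each trial T, then check hF = ψ·hV(T) + (1−ψ)·hL(T).
  T = 349.6 K: K = (1.831, 0.291, 0.170), RR gives ψ = 0.124, H_out = 3.772 kJ/mol
  T = 381.3 K: K = (3.486, 0.535, 0.240), RR gives ψ = 0.744, H_out = 26.206 kJ/mol
  T = 365.5 K: K = (2.565, 0.400, 0.204), RR gives ψ = 0.492, H_out = 17.054 kJ/mol
  T = 357.6 K: K = (2.177, 0.343, 0.187), RR gives ψ = 0.338, H_out = 11.431 kJ/mol
  T = 353.6 K: K = (1.999, 0.316, 0.178), RR gives ψ = 0.242, H_out = 7.964 kJ/mol
  T = 351.6 K: K = (1.913, 0.303, 0.174), RR gives ψ = 0.186, H_out = 5.980 kJ/mol
Linear interpolation between T = 349.6 (H_out = 3.772) and T = 351.6 (H_out = 5.980) on hF = 5.421 gives T ≈ 351.1 K, at which ψ = 0.17.

T = 351.1 K, V/F = 0.17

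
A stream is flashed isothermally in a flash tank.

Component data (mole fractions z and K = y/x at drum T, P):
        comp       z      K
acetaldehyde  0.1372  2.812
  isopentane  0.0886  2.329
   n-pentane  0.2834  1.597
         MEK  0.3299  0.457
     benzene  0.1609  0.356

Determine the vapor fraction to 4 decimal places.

Let ψ = V/F and solve Σ zᵢ(Kᵢ−1)/(1+ψ(Kᵢ−1)) = 0.
g(0) = ΣzᵢKᵢ − 1 = 0.2528 and g(1) = 1 − Σzᵢ/Kᵢ = -0.4381, so a root lies in (0, 1).
Iterate (Newton) starting at ψ = 0.38:
  ψ = 0.3800: g = 0.00047, g' = -0.5656 → ψ = 0.3808
Converged at ψ = 0.3808.

ψ = 0.3808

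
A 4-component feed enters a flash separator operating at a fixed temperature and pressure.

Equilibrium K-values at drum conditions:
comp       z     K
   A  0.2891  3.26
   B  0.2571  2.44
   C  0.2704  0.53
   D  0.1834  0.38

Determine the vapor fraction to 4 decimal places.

Newton–Raphson from ψ = 0.66:
  ψ = 0.6600: g = 0.07534, g' = -0.7055 → ψ = 0.7668
  ψ = 0.7668: g = -0.00044, g' = -0.7203 → ψ = 0.7662
Converged at ψ = 0.7662.

ψ = 0.7662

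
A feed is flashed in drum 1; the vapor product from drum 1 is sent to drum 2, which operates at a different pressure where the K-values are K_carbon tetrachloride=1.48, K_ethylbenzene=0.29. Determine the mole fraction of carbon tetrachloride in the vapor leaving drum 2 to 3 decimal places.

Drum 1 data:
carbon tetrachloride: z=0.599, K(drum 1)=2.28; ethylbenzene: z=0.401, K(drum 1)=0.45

y_carbon tetrachloride (drum 2) = 0.883

Drum 1:
Let ψ₁ = V/F and solve Σ zᵢ(Kᵢ−1)/(1+ψ₁(Kᵢ−1)) = 0.
g(0) = ΣzᵢKᵢ − 1 = 0.546 and g(1) = 1 − Σzᵢ/Kᵢ = -0.154, so a root lies in (0, 1).
Iterate (Newton) starting at ψ₁ = 0.5:
  ψ₁ = 0.500: g = 0.1633, g' = -0.596 → ψ₁ = 0.774
  ψ₁ = 0.774: g = 0.0010, g' = -0.615 → ψ₁ = 0.776
Converged at ψ₁ = 0.776.
Drum-1 compositions:
  carbon tetrachloride: x = 0.301, y = 0.685
  ethylbenzene: x = 0.699, y = 0.315
Drum-2 feed = drum-1 vapor: z₂ = (0.6852, 0.3148).
Drum 2:
Iterate (Newton) starting at ψ₂ = 0.69:
  ψ₂ = 0.690: g = -0.1910, g' = -0.699 → ψ₂ = 0.417
  ψ₂ = 0.417: g = -0.0433, g' = -0.430 → ψ₂ = 0.316
  ψ₂ = 0.316: g = -0.0025, g' = -0.383 → ψ₂ = 0.309
Converged at ψ₂ = 0.309.
  carbon tetrachloride: x = 0.597, y = 0.883
  ethylbenzene: x = 0.403, y = 0.117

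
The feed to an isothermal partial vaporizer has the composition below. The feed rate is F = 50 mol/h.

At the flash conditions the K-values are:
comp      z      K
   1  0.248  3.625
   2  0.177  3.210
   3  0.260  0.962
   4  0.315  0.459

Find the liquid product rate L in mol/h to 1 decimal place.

L = 6.5 mol/h

Rachford–Rice: g(β) = Σ zᵢ(Kᵢ−1)/(1+β(Kᵢ−1)) = 0.
g(0) = ΣzᵢKᵢ − 1 = 0.862 and g(1) = 1 − Σzᵢ/Kᵢ = -0.080, so a root lies in (0, 1).
Iterate (Newton) starting at β = 0.5:
  β = 0.500: g = 0.2237, g' = -0.688 → β = 0.825
  β = 0.825: g = 0.0262, g' = -0.580 → β = 0.870
Converged at β = 0.870.
Then V = β·F = 0.8699·50 = 43.5 mol/h and L = F − V = 6.5 mol/h.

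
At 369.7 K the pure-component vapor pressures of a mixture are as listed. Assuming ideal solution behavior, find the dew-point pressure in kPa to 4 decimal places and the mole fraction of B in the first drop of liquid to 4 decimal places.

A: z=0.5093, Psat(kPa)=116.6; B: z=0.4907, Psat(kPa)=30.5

Pdew = 48.8843 kPa, x_B = 0.7865

At the dew point ψ → 1, so Σzᵢ/Kᵢ = 1 with Kᵢ = Pᵢˢᵃᵗ/P ⇒ 1/P = Σzᵢ/Pᵢˢᵃᵗ.
1/P = 0.5093/116.6 + 0.4907/30.5 = 0.0204564 ⇒ P = 48.8843 kPa
xᵢ = zᵢP/Pᵢˢᵃᵗ ⇒ x_B = 0.4907·48.8843/30.5 = 0.7865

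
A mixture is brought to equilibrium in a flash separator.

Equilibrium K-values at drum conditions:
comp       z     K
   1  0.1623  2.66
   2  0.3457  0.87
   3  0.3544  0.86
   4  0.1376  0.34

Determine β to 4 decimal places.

β = 0.2013

Let β = V/F and solve Σ zᵢ(Kᵢ−1)/(1+β(Kᵢ−1)) = 0.
Check two-phase: ΣzᵢKᵢ = 1.0840 > 1 and Σzᵢ/Kᵢ = 1.2752 > 1, so g(0) = 0.0840 > 0 and g(1) = -0.2752 < 0.
Newton–Raphson from β = 0.5:
  β = 0.5000: g = -0.08974, g' = -0.2818 → β = 0.1815
  β = 0.1815: g = 0.00692, g' = -0.3549 → β = 0.2010
  β = 0.2010: g = 0.00010, g' = -0.3446 → β = 0.2013
Converged at β = 0.2013.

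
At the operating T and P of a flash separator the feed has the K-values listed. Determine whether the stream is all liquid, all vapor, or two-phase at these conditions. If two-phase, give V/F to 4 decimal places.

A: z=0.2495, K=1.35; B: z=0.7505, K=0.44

ΣzᵢKᵢ = 0.6670; Σzᵢ/Kᵢ = 1.8905.
Since ΣzᵢKᵢ < 1 the mixture is below its bubble point — single liquid phase.

all liquid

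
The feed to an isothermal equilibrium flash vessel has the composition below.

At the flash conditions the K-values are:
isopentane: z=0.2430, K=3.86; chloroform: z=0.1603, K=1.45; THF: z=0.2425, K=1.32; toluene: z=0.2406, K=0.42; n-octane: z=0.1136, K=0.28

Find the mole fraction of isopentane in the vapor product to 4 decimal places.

Material balance + equilibrium reduce to Σ zᵢ(Kᵢ−1)/(1+ψ(Kᵢ−1)) = 0.
g(0) = ΣzᵢKᵢ − 1 = 0.6234 and g(1) = 1 − Σzᵢ/Kᵢ = -0.3358, so a root lies in (0, 1).
Iterate (Newton) starting at ψ = 0.57:
  ψ = 0.5700: g = 0.04008, g' = -0.6757 → ψ = 0.6293
  ψ = 0.6293: g = -0.00029, g' = -0.6881 → ψ = 0.6289
Converged at ψ = 0.6289.
Compositions from xᵢ = zᵢ/(1+ψ(Kᵢ−1)), yᵢ = Kᵢxᵢ:
  isopentane: x = 0.0868, y = 0.3352
  chloroform: x = 0.1249, y = 0.1812
  THF: x = 0.2019, y = 0.2665
  toluene: x = 0.3788, y = 0.1591
  n-octane: x = 0.2076, y = 0.0581

y_isopentane = 0.3352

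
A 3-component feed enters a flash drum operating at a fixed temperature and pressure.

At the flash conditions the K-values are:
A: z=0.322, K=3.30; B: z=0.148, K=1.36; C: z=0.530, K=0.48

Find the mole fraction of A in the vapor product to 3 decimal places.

y_A = 0.480

Rachford–Rice: g(V/F) = Σ zᵢ(Kᵢ−1)/(1+V/F(Kᵢ−1)) = 0.
g(0) = ΣzᵢKᵢ − 1 = 0.518 and g(1) = 1 − Σzᵢ/Kᵢ = -0.311, so a root lies in (0, 1).
Iterate (Newton) starting at V/F = 0.68:
  V/F = 0.680: g = -0.0947, g' = -0.614 → V/F = 0.526
  V/F = 0.526: g = 0.0007, g' = -0.634 → V/F = 0.527
Converged at V/F = 0.527.
Compositions from xᵢ = zᵢ/(1+V/F(Kᵢ−1)), yᵢ = Kᵢxᵢ:
  A: x = 0.146, y = 0.480
  B: x = 0.124, y = 0.169
  C: x = 0.730, y = 0.350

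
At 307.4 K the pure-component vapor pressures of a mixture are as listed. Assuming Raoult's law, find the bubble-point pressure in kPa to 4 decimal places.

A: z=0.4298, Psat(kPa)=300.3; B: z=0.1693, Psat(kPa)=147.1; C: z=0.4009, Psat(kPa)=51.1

Pbub = 174.4590 kPa

At the bubble point ψ → 0, so ΣzᵢKᵢ = 1 with Kᵢ = Pᵢˢᵃᵗ/P ⇒ P = ΣzᵢPᵢˢᵃᵗ.
P = 0.4298·300.3 + 0.1693·147.1 + 0.4009·51.1 = 174.4590 kPa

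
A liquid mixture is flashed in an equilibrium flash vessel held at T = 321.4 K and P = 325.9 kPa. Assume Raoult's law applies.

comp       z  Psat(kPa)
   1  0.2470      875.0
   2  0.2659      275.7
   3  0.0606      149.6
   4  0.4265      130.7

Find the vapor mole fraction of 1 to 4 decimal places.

y_1 = 0.5582

Raoult's law: Kᵢ = Pᵢˢᵃᵗ/P = Pᵢˢᵃᵗ/325.9.
  K_1 = 875.0/325.9 = 2.684873, K_2 = 275.7/325.9 = 0.845965, K_3 = 149.6/325.9 = 0.459037, K_4 = 130.7/325.9 = 0.401043
Rachford–Rice: g(V/F) = Σ zᵢ(Kᵢ−1)/(1+V/F(Kᵢ−1)) = 0.
Check two-phase: ΣzᵢKᵢ = 1.0870 > 1 and Σzᵢ/Kᵢ = 1.6018 > 1, so g(0) = 0.0870 > 0 and g(1) = -0.6018 < 0.
Newton–Raphson from V/F = 0.32:
  V/F = 0.3200: g = -0.12837, g' = -0.5631 → V/F = 0.0920
  V/F = 0.0920: g = 0.01390, g' = -0.7231 → V/F = 0.1112
  V/F = 0.1112: g = 0.00023, g' = -0.6995 → V/F = 0.1116
Converged at V/F = 0.1116.
Compositions from xᵢ = zᵢ/(1+V/F(Kᵢ−1)), yᵢ = Kᵢxᵢ:
  1: x = 0.2079, y = 0.5582
  2: x = 0.2705, y = 0.2289
  3: x = 0.0645, y = 0.0296
  4: x = 0.4570, y = 0.1833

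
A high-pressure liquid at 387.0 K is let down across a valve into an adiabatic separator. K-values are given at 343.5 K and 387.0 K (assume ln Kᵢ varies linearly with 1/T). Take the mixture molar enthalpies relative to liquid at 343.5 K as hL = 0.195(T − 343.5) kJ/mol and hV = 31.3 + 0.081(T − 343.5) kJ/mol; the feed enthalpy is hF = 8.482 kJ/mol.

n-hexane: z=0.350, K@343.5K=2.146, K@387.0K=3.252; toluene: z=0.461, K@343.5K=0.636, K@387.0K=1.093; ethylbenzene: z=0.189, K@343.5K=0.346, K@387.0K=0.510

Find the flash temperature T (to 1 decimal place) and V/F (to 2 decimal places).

T = 345.8 K, V/F = 0.26

Adiabatic flash: solve Rachford–Rice at each trial T, then check hF = ψ·hV(T) + (1−ψ)·hL(T).
  T = 343.5 K: K = (2.146, 0.636, 0.346), RR gives ψ = 0.206, H_out = 6.463 kJ/mol
  T = 387.0 K: K = (3.252, 1.093, 0.510), RR gives ψ = 1.000, H_out = 34.824 kJ/mol
  T = 365.2 K: K = (2.673, 0.847, 0.425), RR gives ψ = 0.722, H_out = 25.034 kJ/mol
  T = 354.4 K: K = (2.404, 0.738, 0.385), RR gives ψ = 0.457, H_out = 15.873 kJ/mol
  T = 348.9 K: K = (2.272, 0.685, 0.365), RR gives ψ = 0.330, H_out = 11.171 kJ/mol
  T = 346.2 K: K = (2.209, 0.660, 0.355), RR gives ψ = 0.268, H_out = 8.835 kJ/mol
  T = 344.9 K: K = (2.178, 0.649, 0.351), RR gives ψ = 0.238, H_out = 7.698 kJ/mol
Linear interpolation between T = 344.9 (H_out = 7.698) and T = 346.2 (H_out = 8.835) on hF = 8.482 gives T ≈ 345.8 K, at which ψ = 0.26.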